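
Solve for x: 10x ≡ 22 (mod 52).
x ≡ 23 (mod 26)

gcd(10, 52) = 2, which divides 22, so solutions exist.
Divide through by 2: 5x ≡ 11 (mod 26).
Find 5^(-1) mod 26 by the extended Euclidean algorithm:
26 = 5 × 5 + 1  ⟹  1 = (1)·26 + (-5)·5
So (-5)·5 ≡ 1 (mod 26), i.e. 5^(-1) ≡ -5 ≡ 21 (mod 26).
x ≡ 21 × 11 = 231 ≡ 23 (mod 26).
Check: 10 × 23 = 230 ≡ 22 (mod 52).
x ≡ 23 (mod 26), giving 2 solutions mod 52.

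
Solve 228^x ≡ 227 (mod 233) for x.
37

Baby-step giant-step with step n = ⌈√233⌉ = 16.
Baby steps 228^j mod 233 (j:value) for j=0..15: 0:1, 1:228, 2:25, 3:108, 4:159, 5:137, 6:14, 7:163, 8:117, 9:114, 10:129, 11:54, 12:196, 13:185, 14:7, 15:198.
Giant-step multiplier: 228^(-16) ≡ 228^(232-16) = 228^216 ≡ 4 (mod 233).
Giant steps γ_i = 227·4^i mod 233: γ_0=227, γ_1=209, γ_2=137 (in table at j=5).
x = i·n + j = 2·16 + 5 = 37.
Check: 228^37 ≡ 227 (mod 233).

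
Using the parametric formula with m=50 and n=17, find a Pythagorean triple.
(2211, 1700, 2789)

Euclid's formula: a = m² - n², b = 2mn, c = m² + n²
m = 50, n = 17
a = 50² - 17² = 2500 - 289 = 2211
b = 2 × 50 × 17 = 1700
c = 50² + 17² = 2500 + 289 = 2789
Verification: 2211² + 1700² = 4888521 + 2890000 = 7778521 = 2789² ✓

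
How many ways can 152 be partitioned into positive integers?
49686288421

p(n) counts ways to write n as a sum of positive integers (order ignored).
Euler's pentagonal recurrence: p(k) = p(k-1) + p(k-2) - p(k-5) - p(k-7) + p(k-12) + p(k-15) - ... (offsets j(3j∓1)/2, signs ++--, p(0)=1, p(<0)=0).
DP table for k = 0..151: p(0)=1, p(1)=1, p(2)=2, p(3)=3, p(4)=5, p(5)=7, p(6)=11, p(7)=15, p(8)=22, p(9)=30, p(10)=42, p(11)=56, p(12)=77, p(13)=101, p(14)=135, p(15)=176, p(16)=231, p(17)=297, p(18)=385, p(19)=490, p(20)=627, p(21)=792, p(22)=1002, p(23)=1255, p(24)=1575, p(25)=1958, p(26)=2436, p(27)=3010, p(28)=3718, p(29)=4565, p(30)=5604, p(31)=6842, p(32)=8349, p(33)=10143, p(34)=12310, p(35)=14883, p(36)=17977, p(37)=21637, p(38)=26015, p(39)=31185, p(40)=37338, p(41)=44583, p(42)=53174, p(43)=63261, p(44)=75175, p(45)=89134, p(46)=105558, p(47)=124754, p(48)=147273, p(49)=173525, p(50)=204226, p(51)=239943, p(52)=281589, p(53)=329931, p(54)=386155, p(55)=451276, p(56)=526823, p(57)=614154, p(58)=715220, p(59)=831820, p(60)=966467, p(61)=1121505, p(62)=1300156, p(63)=1505499, p(64)=1741630, p(65)=2012558, p(66)=2323520, p(67)=2679689, p(68)=3087735, p(69)=3554345, p(70)=4087968, p(71)=4697205, p(72)=5392783, p(73)=6185689, p(74)=7089500, p(75)=8118264, p(76)=9289091, p(77)=10619863, p(78)=12132164, p(79)=13848650, p(80)=15796476, p(81)=18004327, p(82)=20506255, p(83)=23338469, p(84)=26543660, p(85)=30167357, p(86)=34262962, p(87)=38887673, p(88)=44108109, p(89)=49995925, p(90)=56634173, p(91)=64112359, p(92)=72533807, p(93)=82010177, p(94)=92669720, p(95)=104651419, p(96)=118114304, p(97)=133230930, p(98)=150198136, p(99)=169229875, p(100)=190569292, p(101)=214481126, p(102)=241265379, p(103)=271248950, p(104)=304801365, p(105)=342325709, p(106)=384276336, p(107)=431149389, p(108)=483502844, p(109)=541946240, p(110)=607163746, p(111)=679903203, p(112)=761002156, p(113)=851376628, p(114)=952050665, p(115)=1064144451, p(116)=1188908248, p(117)=1327710076, p(118)=1482074143, p(119)=1653668665, p(120)=1844349560, p(121)=2056148051, p(122)=2291320912, p(123)=2552338241, p(124)=2841940500, p(125)=3163127352, p(126)=3519222692, p(127)=3913864295, p(128)=4351078600, p(129)=4835271870, p(130)=5371315400, p(131)=5964539504, p(132)=6620830889, p(133)=7346629512, p(134)=8149040695, p(135)=9035836076, p(136)=10015581680, p(137)=11097645016, p(138)=12292341831, p(139)=13610949895, p(140)=15065878135, p(141)=16670689208, p(142)=18440293320, p(143)=20390982757, p(144)=22540654445, p(145)=24908858009, p(146)=27517052599, p(147)=30388671978, p(148)=33549419497, p(149)=37027355200, p(150)=40853235313, p(151)=45060624582.
Final step: p(152) = p(151) + p(150) - p(147) - p(145) + p(140) + p(137) - p(130) - p(126) + p(117) + p(112) - p(101) - p(95) + p(82) + p(75) - p(60) - p(52) + p(35) + p(26) - p(7)
= 45060624582 + 40853235313 - 30388671978 - 24908858009 + 15065878135 + 11097645016 - 5371315400 - 3519222692 + 1327710076 + 761002156 - 214481126 - 104651419 + 20506255 + 8118264 - 966467 - 281589 + 14883 + 2436 - 15
= 49686288421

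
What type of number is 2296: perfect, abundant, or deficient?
abundant

Proper divisors of 2296: sum = 1 + 2 + 4 + 7 + 8 + 14 + 28 + 41 + 56 + 82 + 164 + 287 + 328 + 574 + 1148 = 2744
Since 2744 > 2296, 2296 is abundant.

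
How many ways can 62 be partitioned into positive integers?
1300156

p(n) counts ways to write n as a sum of positive integers (order ignored).
Euler's pentagonal recurrence: p(k) = p(k-1) + p(k-2) - p(k-5) - p(k-7) + p(k-12) + p(k-15) - ... (offsets j(3j∓1)/2, signs ++--, p(0)=1, p(<0)=0).
DP table for k = 0..61: p(0)=1, p(1)=1, p(2)=2, p(3)=3, p(4)=5, p(5)=7, p(6)=11, p(7)=15, p(8)=22, p(9)=30, p(10)=42, p(11)=56, p(12)=77, p(13)=101, p(14)=135, p(15)=176, p(16)=231, p(17)=297, p(18)=385, p(19)=490, p(20)=627, p(21)=792, p(22)=1002, p(23)=1255, p(24)=1575, p(25)=1958, p(26)=2436, p(27)=3010, p(28)=3718, p(29)=4565, p(30)=5604, p(31)=6842, p(32)=8349, p(33)=10143, p(34)=12310, p(35)=14883, p(36)=17977, p(37)=21637, p(38)=26015, p(39)=31185, p(40)=37338, p(41)=44583, p(42)=53174, p(43)=63261, p(44)=75175, p(45)=89134, p(46)=105558, p(47)=124754, p(48)=147273, p(49)=173525, p(50)=204226, p(51)=239943, p(52)=281589, p(53)=329931, p(54)=386155, p(55)=451276, p(56)=526823, p(57)=614154, p(58)=715220, p(59)=831820, p(60)=966467, p(61)=1121505.
Final step: p(62) = p(61) + p(60) - p(57) - p(55) + p(50) + p(47) - p(40) - p(36) + p(27) + p(22) - p(11) - p(5)
= 1121505 + 966467 - 614154 - 451276 + 204226 + 124754 - 37338 - 17977 + 3010 + 1002 - 56 - 7
= 1300156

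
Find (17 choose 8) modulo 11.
0

Using Lucas' theorem:
Write n=17 and k=8 in base 11:
n in base 11: [1, 6]
k in base 11: [0, 8]
C(17,8) mod 11 = ∏ C(n_i, k_i) mod 11
Digit binomials (mod 11): C(1,0) = 1; C(6,8) = 0 (k_i > n_i)
Product: 1 × 0 = 0 ≡ 0 (mod 11)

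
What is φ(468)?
144

468 = 2^2 × 3^2 × 13
φ(n) = n × ∏(1 - 1/p) for each prime p dividing n
φ(468) = 468 × (1 - 1/2) × (1 - 1/3) × (1 - 1/13) = 144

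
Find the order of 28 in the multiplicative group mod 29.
2

29 is prime, so ord(28) divides φ(29) = 28.
Divisors of 28: 1, 2, 4, 7, 14, 28.
Repeated squaring: 28^1 ≡ 28, 28^2 ≡ 1, 28^4 ≡ 1, 28^8 ≡ 1, 28^16 ≡ 1 (mod 29).
Test 28^d mod 29 for each divisor d in increasing order:
28^1 ≡ 28
28^2 ≡ 1  ← first divisor giving 1
The order is 2.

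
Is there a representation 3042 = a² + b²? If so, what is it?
21² + 51² (a=21, b=51)

Factorization: 3042 = 2 × 3^2 × 13^2
By Fermat: n is sum of two squares iff every prime p ≡ 3 (mod 4) appears to even power.
All primes ≡ 3 (mod 4) appear to even power.
Search a = 0, 1, 2, … for 3042 - a² a perfect square: first hit at a = 21: 3042 - 441 = 2601 = 51².
3042 = 21² + 51² = 441 + 2601 ✓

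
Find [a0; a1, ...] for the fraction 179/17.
[10; 1, 1, 8]

Euclidean algorithm steps:
179 = 10 × 17 + 9
17 = 1 × 9 + 8
9 = 1 × 8 + 1
8 = 8 × 1 + 0
Continued fraction: [10; 1, 1, 8]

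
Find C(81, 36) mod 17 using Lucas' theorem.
9

Using Lucas' theorem:
Write n=81 and k=36 in base 17:
n in base 17: [4, 13]
k in base 17: [2, 2]
C(81,36) mod 17 = ∏ C(n_i, k_i) mod 17
Digit binomials (mod 17): C(4,2) = 6; C(13,2) = 78 ≡ 10
Product: 6 × 10 = 60 ≡ 9 (mod 17)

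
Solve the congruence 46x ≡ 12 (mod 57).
x ≡ 30 (mod 57)

gcd(46, 57) = 1, which divides 12, so solutions exist.
Find 46^(-1) mod 57 by the extended Euclidean algorithm:
57 = 1 × 46 + 11  ⟹  11 = (1)·57 + (-1)·46
46 = 4 × 11 + 2  ⟹  2 = (-4)·57 + (5)·46
11 = 5 × 2 + 1  ⟹  1 = (21)·57 + (-26)·46
So (-26)·46 ≡ 1 (mod 57), i.e. 46^(-1) ≡ -26 ≡ 31 (mod 57).
x ≡ 31 × 12 = 372 ≡ 30 (mod 57).
Check: 46 × 30 = 1380 ≡ 12 (mod 57).
Unique solution: x ≡ 30 (mod 57)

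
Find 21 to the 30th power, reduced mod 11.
1

Repeated squaring. Binary of 30 = 11110.
21^1 ≡ 10 (mod 11); 21^2 ≡ 1 (mod 11); 21^4 ≡ 1 (mod 11); 21^8 ≡ 1 (mod 11); 21^16 ≡ 1 (mod 11)
21^30 = 21^2 × 21^4 × 21^8 × 21^16 ≡ 1 (mod 11)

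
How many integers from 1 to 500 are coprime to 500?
200

500 = 2^2 × 5^3
φ(n) = n × ∏(1 - 1/p) for each prime p dividing n
φ(500) = 500 × (1 - 1/2) × (1 - 1/5) = 200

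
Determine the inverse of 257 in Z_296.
129

gcd(257, 296) = 1, so the inverse exists.
Extended Euclidean algorithm on (296, 257):
296 = 1 × 257 + 39  ⟹  39 = (1)·296 + (-1)·257
257 = 6 × 39 + 23  ⟹  23 = (-6)·296 + (7)·257
39 = 1 × 23 + 16  ⟹  16 = (7)·296 + (-8)·257
23 = 1 × 16 + 7  ⟹  7 = (-13)·296 + (15)·257
16 = 2 × 7 + 2  ⟹  2 = (33)·296 + (-38)·257
7 = 3 × 2 + 1  ⟹  1 = (-112)·296 + (129)·257
So (129)·257 ≡ 1 (mod 296), i.e. 257^(-1) ≡ 129 (mod 296).
Check: 257 × 129 = 33153 ≡ 1 (mod 296)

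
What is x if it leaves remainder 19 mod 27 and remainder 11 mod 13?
154

Using Chinese Remainder Theorem:
M = 27 × 13 = 351
M1 = 13, M2 = 27
y1 = 13^(-1) mod 27 = 25
y2 = 27^(-1) mod 13 = 1
x = (19×13×25 + 11×27×1) mod 351 = 154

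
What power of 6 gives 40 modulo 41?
20

Baby-step giant-step with step n = ⌈√41⌉ = 7.
Baby steps 6^j mod 41 (j:value) for j=0..6: 0:1, 1:6, 2:36, 3:11, 4:25, 5:27, 6:39.
Giant-step multiplier: 6^(-7) ≡ 6^(40-7) = 6^33 ≡ 17 (mod 41).
Giant steps γ_i = 40·17^i mod 41: γ_0=40, γ_1=24, γ_2=39 (in table at j=6).
x = i·n + j = 2·7 + 6 = 20.
Check: 6^20 ≡ 40 (mod 41).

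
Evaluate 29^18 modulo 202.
9

Repeated squaring. Binary of 18 = 10010.
29^1 ≡ 29 (mod 202); 29^2 ≡ 33 (mod 202); 29^4 ≡ 79 (mod 202); 29^8 ≡ 181 (mod 202); 29^16 ≡ 37 (mod 202)
29^18 = 29^2 × 29^16 ≡ 9 (mod 202)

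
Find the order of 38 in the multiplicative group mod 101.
100

101 is prime, so ord(38) divides φ(101) = 100.
Divisors of 100: 1, 2, 4, 5, 10, 20, 25, 50, 100.
Repeated squaring: 38^1 ≡ 38, 38^2 ≡ 30, 38^4 ≡ 92, 38^8 ≡ 81, 38^16 ≡ 97, 38^32 ≡ 16, 38^64 ≡ 54 (mod 101).
Test 38^d mod 101 for each divisor d in increasing order:
38^1 ≡ 38
38^2 ≡ 30
38^4 ≡ 92
38^5 = 38^4·38^1 ≡ 62
38^10 = 38^8·38^2 ≡ 6
38^20 = 38^16·38^4 ≡ 36
38^25 = 38^16·38^8·38^1 ≡ 10
38^50 = 38^32·38^16·38^2 ≡ 100
38^100 = 38^64·38^32·38^4 ≡ 1  ← first divisor giving 1
The order is 100.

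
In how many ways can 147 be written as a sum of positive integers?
30388671978

p(n) counts ways to write n as a sum of positive integers (order ignored).
Euler's pentagonal recurrence: p(k) = p(k-1) + p(k-2) - p(k-5) - p(k-7) + p(k-12) + p(k-15) - ... (offsets j(3j∓1)/2, signs ++--, p(0)=1, p(<0)=0).
DP table for k = 0..146: p(0)=1, p(1)=1, p(2)=2, p(3)=3, p(4)=5, p(5)=7, p(6)=11, p(7)=15, p(8)=22, p(9)=30, p(10)=42, p(11)=56, p(12)=77, p(13)=101, p(14)=135, p(15)=176, p(16)=231, p(17)=297, p(18)=385, p(19)=490, p(20)=627, p(21)=792, p(22)=1002, p(23)=1255, p(24)=1575, p(25)=1958, p(26)=2436, p(27)=3010, p(28)=3718, p(29)=4565, p(30)=5604, p(31)=6842, p(32)=8349, p(33)=10143, p(34)=12310, p(35)=14883, p(36)=17977, p(37)=21637, p(38)=26015, p(39)=31185, p(40)=37338, p(41)=44583, p(42)=53174, p(43)=63261, p(44)=75175, p(45)=89134, p(46)=105558, p(47)=124754, p(48)=147273, p(49)=173525, p(50)=204226, p(51)=239943, p(52)=281589, p(53)=329931, p(54)=386155, p(55)=451276, p(56)=526823, p(57)=614154, p(58)=715220, p(59)=831820, p(60)=966467, p(61)=1121505, p(62)=1300156, p(63)=1505499, p(64)=1741630, p(65)=2012558, p(66)=2323520, p(67)=2679689, p(68)=3087735, p(69)=3554345, p(70)=4087968, p(71)=4697205, p(72)=5392783, p(73)=6185689, p(74)=7089500, p(75)=8118264, p(76)=9289091, p(77)=10619863, p(78)=12132164, p(79)=13848650, p(80)=15796476, p(81)=18004327, p(82)=20506255, p(83)=23338469, p(84)=26543660, p(85)=30167357, p(86)=34262962, p(87)=38887673, p(88)=44108109, p(89)=49995925, p(90)=56634173, p(91)=64112359, p(92)=72533807, p(93)=82010177, p(94)=92669720, p(95)=104651419, p(96)=118114304, p(97)=133230930, p(98)=150198136, p(99)=169229875, p(100)=190569292, p(101)=214481126, p(102)=241265379, p(103)=271248950, p(104)=304801365, p(105)=342325709, p(106)=384276336, p(107)=431149389, p(108)=483502844, p(109)=541946240, p(110)=607163746, p(111)=679903203, p(112)=761002156, p(113)=851376628, p(114)=952050665, p(115)=1064144451, p(116)=1188908248, p(117)=1327710076, p(118)=1482074143, p(119)=1653668665, p(120)=1844349560, p(121)=2056148051, p(122)=2291320912, p(123)=2552338241, p(124)=2841940500, p(125)=3163127352, p(126)=3519222692, p(127)=3913864295, p(128)=4351078600, p(129)=4835271870, p(130)=5371315400, p(131)=5964539504, p(132)=6620830889, p(133)=7346629512, p(134)=8149040695, p(135)=9035836076, p(136)=10015581680, p(137)=11097645016, p(138)=12292341831, p(139)=13610949895, p(140)=15065878135, p(141)=16670689208, p(142)=18440293320, p(143)=20390982757, p(144)=22540654445, p(145)=24908858009, p(146)=27517052599.
Final step: p(147) = p(146) + p(145) - p(142) - p(140) + p(135) + p(132) - p(125) - p(121) + p(112) + p(107) - p(96) - p(90) + p(77) + p(70) - p(55) - p(47) + p(30) + p(21) - p(2)
= 27517052599 + 24908858009 - 18440293320 - 15065878135 + 9035836076 + 6620830889 - 3163127352 - 2056148051 + 761002156 + 431149389 - 118114304 - 56634173 + 10619863 + 4087968 - 451276 - 124754 + 5604 + 792 - 2
= 30388671978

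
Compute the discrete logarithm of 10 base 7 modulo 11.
5

Baby-step giant-step with step n = ⌈√11⌉ = 4.
Baby steps 7^j mod 11 (j:value) for j=0..3: 0:1, 1:7, 2:5, 3:2.
Giant-step multiplier: 7^(-4) ≡ 7^(10-4) = 7^6 ≡ 4 (mod 11).
Giant steps γ_i = 10·4^i mod 11: γ_0=10, γ_1=7 (in table at j=1).
x = i·n + j = 1·4 + 1 = 5.
Check: 7^5 ≡ 10 (mod 11).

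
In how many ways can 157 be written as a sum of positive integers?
80630964769

p(n) counts ways to write n as a sum of positive integers (order ignored).
Euler's pentagonal recurrence: p(k) = p(k-1) + p(k-2) - p(k-5) - p(k-7) + p(k-12) + p(k-15) - ... (offsets j(3j∓1)/2, signs ++--, p(0)=1, p(<0)=0).
DP table for k = 0..156: p(0)=1, p(1)=1, p(2)=2, p(3)=3, p(4)=5, p(5)=7, p(6)=11, p(7)=15, p(8)=22, p(9)=30, p(10)=42, p(11)=56, p(12)=77, p(13)=101, p(14)=135, p(15)=176, p(16)=231, p(17)=297, p(18)=385, p(19)=490, p(20)=627, p(21)=792, p(22)=1002, p(23)=1255, p(24)=1575, p(25)=1958, p(26)=2436, p(27)=3010, p(28)=3718, p(29)=4565, p(30)=5604, p(31)=6842, p(32)=8349, p(33)=10143, p(34)=12310, p(35)=14883, p(36)=17977, p(37)=21637, p(38)=26015, p(39)=31185, p(40)=37338, p(41)=44583, p(42)=53174, p(43)=63261, p(44)=75175, p(45)=89134, p(46)=105558, p(47)=124754, p(48)=147273, p(49)=173525, p(50)=204226, p(51)=239943, p(52)=281589, p(53)=329931, p(54)=386155, p(55)=451276, p(56)=526823, p(57)=614154, p(58)=715220, p(59)=831820, p(60)=966467, p(61)=1121505, p(62)=1300156, p(63)=1505499, p(64)=1741630, p(65)=2012558, p(66)=2323520, p(67)=2679689, p(68)=3087735, p(69)=3554345, p(70)=4087968, p(71)=4697205, p(72)=5392783, p(73)=6185689, p(74)=7089500, p(75)=8118264, p(76)=9289091, p(77)=10619863, p(78)=12132164, p(79)=13848650, p(80)=15796476, p(81)=18004327, p(82)=20506255, p(83)=23338469, p(84)=26543660, p(85)=30167357, p(86)=34262962, p(87)=38887673, p(88)=44108109, p(89)=49995925, p(90)=56634173, p(91)=64112359, p(92)=72533807, p(93)=82010177, p(94)=92669720, p(95)=104651419, p(96)=118114304, p(97)=133230930, p(98)=150198136, p(99)=169229875, p(100)=190569292, p(101)=214481126, p(102)=241265379, p(103)=271248950, p(104)=304801365, p(105)=342325709, p(106)=384276336, p(107)=431149389, p(108)=483502844, p(109)=541946240, p(110)=607163746, p(111)=679903203, p(112)=761002156, p(113)=851376628, p(114)=952050665, p(115)=1064144451, p(116)=1188908248, p(117)=1327710076, p(118)=1482074143, p(119)=1653668665, p(120)=1844349560, p(121)=2056148051, p(122)=2291320912, p(123)=2552338241, p(124)=2841940500, p(125)=3163127352, p(126)=3519222692, p(127)=3913864295, p(128)=4351078600, p(129)=4835271870, p(130)=5371315400, p(131)=5964539504, p(132)=6620830889, p(133)=7346629512, p(134)=8149040695, p(135)=9035836076, p(136)=10015581680, p(137)=11097645016, p(138)=12292341831, p(139)=13610949895, p(140)=15065878135, p(141)=16670689208, p(142)=18440293320, p(143)=20390982757, p(144)=22540654445, p(145)=24908858009, p(146)=27517052599, p(147)=30388671978, p(148)=33549419497, p(149)=37027355200, p(150)=40853235313, p(151)=45060624582, p(152)=49686288421, p(153)=54770336324, p(154)=60356673280, p(155)=66493182097, p(156)=73232243759.
Final step: p(157) = p(156) + p(155) - p(152) - p(150) + p(145) + p(142) - p(135) - p(131) + p(122) + p(117) - p(106) - p(100) + p(87) + p(80) - p(65) - p(57) + p(40) + p(31) - p(12) - p(2)
= 73232243759 + 66493182097 - 49686288421 - 40853235313 + 24908858009 + 18440293320 - 9035836076 - 5964539504 + 2291320912 + 1327710076 - 384276336 - 190569292 + 38887673 + 15796476 - 2012558 - 614154 + 37338 + 6842 - 77 - 2
= 80630964769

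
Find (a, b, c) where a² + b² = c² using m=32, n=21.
(583, 1344, 1465)

Euclid's formula: a = m² - n², b = 2mn, c = m² + n²
m = 32, n = 21
a = 32² - 21² = 1024 - 441 = 583
b = 2 × 32 × 21 = 1344
c = 32² + 21² = 1024 + 441 = 1465
Verification: 583² + 1344² = 339889 + 1806336 = 2146225 = 1465² ✓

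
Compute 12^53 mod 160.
32

Repeated squaring. Binary of 53 = 110101.
12^1 ≡ 12 (mod 160); 12^2 ≡ 144 (mod 160); 12^4 ≡ 96 (mod 160); 12^8 ≡ 96 (mod 160); 12^16 ≡ 96 (mod 160); 12^32 ≡ 96 (mod 160)
12^53 = 12^1 × 12^4 × 12^16 × 12^32 ≡ 32 (mod 160)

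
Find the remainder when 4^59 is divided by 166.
70

Repeated squaring. Binary of 59 = 111011.
4^1 ≡ 4 (mod 166); 4^2 ≡ 16 (mod 166); 4^4 ≡ 90 (mod 166); 4^8 ≡ 132 (mod 166); 4^16 ≡ 160 (mod 166); 4^32 ≡ 36 (mod 166)
4^59 = 4^1 × 4^2 × 4^8 × 4^16 × 4^32 ≡ 70 (mod 166)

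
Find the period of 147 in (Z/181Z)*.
90

181 is prime, so ord(147) divides φ(181) = 180.
Divisors of 180: 1, 2, 3, 4, 5, 6, 9, 10, 12, 15, 18, 20, 30, 36, 45, 60, 90, 180.
Repeated squaring: 147^1 ≡ 147, 147^2 ≡ 70, 147^4 ≡ 13, 147^8 ≡ 169, 147^16 ≡ 144, 147^32 ≡ 102, 147^64 ≡ 87, 147^128 ≡ 148 (mod 181).
Test 147^d mod 181 for each divisor d in increasing order:
147^1 ≡ 147
147^2 ≡ 70
147^3 = 147^2·147^1 ≡ 154
147^4 ≡ 13
147^5 = 147^4·147^1 ≡ 101
147^6 = 147^4·147^2 ≡ 5
147^9 = 147^8·147^1 ≡ 46
147^10 = 147^8·147^2 ≡ 65
147^12 = 147^8·147^4 ≡ 25
147^15 = 147^8·147^4·147^2·147^1 ≡ 49
147^18 = 147^16·147^2 ≡ 125
147^20 = 147^16·147^4 ≡ 62
147^30 = 147^16·147^8·147^4·147^2 ≡ 48
147^36 = 147^32·147^4 ≡ 59
147^45 = 147^32·147^8·147^4·147^1 ≡ 180
147^60 = 147^32·147^16·147^8·147^4 ≡ 132
147^90 = 147^64·147^16·147^8·147^2 ≡ 1  ← first divisor giving 1
The order is 90.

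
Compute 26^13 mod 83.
40

Repeated squaring. Binary of 13 = 1101.
26^1 ≡ 26 (mod 83); 26^2 ≡ 12 (mod 83); 26^4 ≡ 61 (mod 83); 26^8 ≡ 69 (mod 83)
26^13 = 26^1 × 26^4 × 26^8 ≡ 40 (mod 83)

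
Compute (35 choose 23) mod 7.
0

Using Lucas' theorem:
Write n=35 and k=23 in base 7:
n in base 7: [5, 0]
k in base 7: [3, 2]
C(35,23) mod 7 = ∏ C(n_i, k_i) mod 7
Digit binomials (mod 7): C(5,3) = 10 ≡ 3; C(0,2) = 0 (k_i > n_i)
Product: 3 × 0 = 0 ≡ 0 (mod 7)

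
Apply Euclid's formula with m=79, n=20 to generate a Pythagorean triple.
(5841, 3160, 6641)

Euclid's formula: a = m² - n², b = 2mn, c = m² + n²
m = 79, n = 20
a = 79² - 20² = 6241 - 400 = 5841
b = 2 × 79 × 20 = 3160
c = 79² + 20² = 6241 + 400 = 6641
Verification: 5841² + 3160² = 34117281 + 9985600 = 44102881 = 6641² ✓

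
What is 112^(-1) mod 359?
234

gcd(112, 359) = 1, so the inverse exists.
Extended Euclidean algorithm on (359, 112):
359 = 3 × 112 + 23  ⟹  23 = (1)·359 + (-3)·112
112 = 4 × 23 + 20  ⟹  20 = (-4)·359 + (13)·112
23 = 1 × 20 + 3  ⟹  3 = (5)·359 + (-16)·112
20 = 6 × 3 + 2  ⟹  2 = (-34)·359 + (109)·112
3 = 1 × 2 + 1  ⟹  1 = (39)·359 + (-125)·112
So (-125)·112 ≡ 1 (mod 359), i.e. 112^(-1) ≡ -125 ≡ 234 (mod 359).
Check: 112 × 234 = 26208 ≡ 1 (mod 359)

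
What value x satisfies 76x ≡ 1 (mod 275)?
76

gcd(76, 275) = 1, so the inverse exists.
Extended Euclidean algorithm on (275, 76):
275 = 3 × 76 + 47  ⟹  47 = (1)·275 + (-3)·76
76 = 1 × 47 + 29  ⟹  29 = (-1)·275 + (4)·76
47 = 1 × 29 + 18  ⟹  18 = (2)·275 + (-7)·76
29 = 1 × 18 + 11  ⟹  11 = (-3)·275 + (11)·76
18 = 1 × 11 + 7  ⟹  7 = (5)·275 + (-18)·76
11 = 1 × 7 + 4  ⟹  4 = (-8)·275 + (29)·76
7 = 1 × 4 + 3  ⟹  3 = (13)·275 + (-47)·76
4 = 1 × 3 + 1  ⟹  1 = (-21)·275 + (76)·76
So (76)·76 ≡ 1 (mod 275), i.e. 76^(-1) ≡ 76 (mod 275).
Check: 76 × 76 = 5776 ≡ 1 (mod 275)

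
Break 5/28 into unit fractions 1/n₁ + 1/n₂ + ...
1/6 + 1/84

Greedy algorithm:
5/28: ceiling(28/5) = 6, use 1/6
1/84: ceiling(84/1) = 84, use 1/84
Result: 5/28 = 1/6 + 1/84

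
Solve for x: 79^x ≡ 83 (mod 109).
50

Baby-step giant-step with step n = ⌈√109⌉ = 11.
Baby steps 79^j mod 109 (j:value) for j=0..10: 0:1, 1:79, 2:28, 3:32, 4:21, 5:24, 6:43, 7:18, 8:5, 9:68, 10:31.
Giant-step multiplier: 79^(-11) ≡ 79^(108-11) = 79^97 ≡ 62 (mod 109).
Giant steps γ_i = 83·62^i mod 109: γ_0=83, γ_1=23, γ_2=9, γ_3=13, γ_4=43 (in table at j=6).
x = i·n + j = 4·11 + 6 = 50.
Check: 79^50 ≡ 83 (mod 109).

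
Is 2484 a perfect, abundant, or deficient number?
abundant

Proper divisors of 2484: sum = 1 + 2 + 3 + 4 + 6 + 9 + 12 + 18 + ... + 414 + 621 + 828 + 1242 (23 divisors) = 4236
Since 4236 > 2484, 2484 is abundant.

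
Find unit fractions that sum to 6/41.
1/7 + 1/287

Greedy algorithm:
6/41: ceiling(41/6) = 7, use 1/7
1/287: ceiling(287/1) = 287, use 1/287
Result: 6/41 = 1/7 + 1/287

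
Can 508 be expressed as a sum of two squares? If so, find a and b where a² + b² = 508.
Not possible

Factorization: 508 = 2^2 × 127
By Fermat: n is sum of two squares iff every prime p ≡ 3 (mod 4) appears to even power.
Prime(s) ≡ 3 (mod 4) with odd exponent: [(127, 1)]
Therefore 508 cannot be expressed as a² + b².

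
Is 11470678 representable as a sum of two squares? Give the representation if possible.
Not possible

Factorization: 11470678 = 2 × 179^3
By Fermat: n is sum of two squares iff every prime p ≡ 3 (mod 4) appears to even power.
Prime(s) ≡ 3 (mod 4) with odd exponent: [(179, 3)]
Therefore 11470678 cannot be expressed as a² + b².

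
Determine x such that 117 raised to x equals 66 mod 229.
11

Baby-step giant-step with step n = ⌈√229⌉ = 16.
Baby steps 117^j mod 229 (j:value) for j=0..15: 0:1, 1:117, 2:178, 3:216, 4:82, 5:205, 6:169, 7:79, 8:83, 9:93, 10:118, 11:66, 12:165, 13:69, 14:58, 15:145.
h = 66 is already in the table at j=11, so x = 11.
Check: 117^11 ≡ 66 (mod 229).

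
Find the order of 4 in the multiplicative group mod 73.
9

73 is prime, so ord(4) divides φ(73) = 72.
Divisors of 72: 1, 2, 3, 4, 6, 8, 9, 12, 18, 24, 36, 72.
Repeated squaring: 4^1 ≡ 4, 4^2 ≡ 16, 4^4 ≡ 37, 4^8 ≡ 55, 4^16 ≡ 32, 4^32 ≡ 2, 4^64 ≡ 4 (mod 73).
Test 4^d mod 73 for each divisor d in increasing order:
4^1 ≡ 4
4^2 ≡ 16
4^3 = 4^2·4^1 ≡ 64
4^4 ≡ 37
4^6 = 4^4·4^2 ≡ 8
4^8 ≡ 55
4^9 = 4^8·4^1 ≡ 1  ← first divisor giving 1
The order is 9.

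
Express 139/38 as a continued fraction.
[3; 1, 1, 1, 12]

Euclidean algorithm steps:
139 = 3 × 38 + 25
38 = 1 × 25 + 13
25 = 1 × 13 + 12
13 = 1 × 12 + 1
12 = 12 × 1 + 0
Continued fraction: [3; 1, 1, 1, 12]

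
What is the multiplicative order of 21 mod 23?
22

23 is prime, so ord(21) divides φ(23) = 22.
Divisors of 22: 1, 2, 11, 22.
Repeated squaring: 21^1 ≡ 21, 21^2 ≡ 4, 21^4 ≡ 16, 21^8 ≡ 3, 21^16 ≡ 9 (mod 23).
Test 21^d mod 23 for each divisor d in increasing order:
21^1 ≡ 21
21^2 ≡ 4
21^11 = 21^8·21^2·21^1 ≡ 22
21^22 = 21^16·21^4·21^2 ≡ 1  ← first divisor giving 1
The order is 22.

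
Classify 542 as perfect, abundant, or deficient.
deficient

Proper divisors of 542: sum = 1 + 2 + 271 = 274
Since 274 < 542, 542 is deficient.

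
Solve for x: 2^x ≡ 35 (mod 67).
38

Baby-step giant-step with step n = ⌈√67⌉ = 9.
Baby steps 2^j mod 67 (j:value) for j=0..8: 0:1, 1:2, 2:4, 3:8, 4:16, 5:32, 6:64, 7:61, 8:55.
Giant-step multiplier: 2^(-9) ≡ 2^(66-9) = 2^57 ≡ 53 (mod 67).
Giant steps γ_i = 35·53^i mod 67: γ_0=35, γ_1=46, γ_2=26, γ_3=38, γ_4=4 (in table at j=2).
x = i·n + j = 4·9 + 2 = 38.
Check: 2^38 ≡ 35 (mod 67).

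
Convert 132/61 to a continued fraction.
[2; 6, 10]

Euclidean algorithm steps:
132 = 2 × 61 + 10
61 = 6 × 10 + 1
10 = 10 × 1 + 0
Continued fraction: [2; 6, 10]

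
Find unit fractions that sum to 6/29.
1/5 + 1/145

Greedy algorithm:
6/29: ceiling(29/6) = 5, use 1/5
1/145: ceiling(145/1) = 145, use 1/145
Result: 6/29 = 1/5 + 1/145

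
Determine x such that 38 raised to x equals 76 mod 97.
23

Baby-step giant-step with step n = ⌈√97⌉ = 10.
Baby steps 38^j mod 97 (j:value) for j=0..9: 0:1, 1:38, 2:86, 3:67, 4:24, 5:39, 6:27, 7:56, 8:91, 9:63.
Giant-step multiplier: 38^(-10) ≡ 38^(96-10) = 38^86 ≡ 25 (mod 97).
Giant steps γ_i = 76·25^i mod 97: γ_0=76, γ_1=57, γ_2=67 (in table at j=3).
x = i·n + j = 2·10 + 3 = 23.
Check: 38^23 ≡ 76 (mod 97).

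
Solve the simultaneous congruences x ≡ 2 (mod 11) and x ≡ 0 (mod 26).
156

Using Chinese Remainder Theorem:
M = 11 × 26 = 286
M1 = 26, M2 = 11
y1 = 26^(-1) mod 11 = 3
y2 = 11^(-1) mod 26 = 19
x = (2×26×3 + 0×11×19) mod 286 = 156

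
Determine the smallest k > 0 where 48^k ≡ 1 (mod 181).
3

181 is prime, so ord(48) divides φ(181) = 180.
Divisors of 180: 1, 2, 3, 4, 5, 6, 9, 10, 12, 15, 18, 20, 30, 36, 45, 60, 90, 180.
Repeated squaring: 48^1 ≡ 48, 48^2 ≡ 132, 48^4 ≡ 48, 48^8 ≡ 132, 48^16 ≡ 48, 48^32 ≡ 132, 48^64 ≡ 48, 48^128 ≡ 132 (mod 181).
Test 48^d mod 181 for each divisor d in increasing order:
48^1 ≡ 48
48^2 ≡ 132
48^3 = 48^2·48^1 ≡ 1  ← first divisor giving 1
The order is 3.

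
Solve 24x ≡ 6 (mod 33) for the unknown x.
x ≡ 3 (mod 11)

gcd(24, 33) = 3, which divides 6, so solutions exist.
Divide through by 3: 8x ≡ 2 (mod 11).
Find 8^(-1) mod 11 by the extended Euclidean algorithm:
11 = 1 × 8 + 3  ⟹  3 = (1)·11 + (-1)·8
8 = 2 × 3 + 2  ⟹  2 = (-2)·11 + (3)·8
3 = 1 × 2 + 1  ⟹  1 = (3)·11 + (-4)·8
So (-4)·8 ≡ 1 (mod 11), i.e. 8^(-1) ≡ -4 ≡ 7 (mod 11).
x ≡ 7 × 2 = 14 ≡ 3 (mod 11).
Check: 24 × 3 = 72 ≡ 6 (mod 33).
x ≡ 3 (mod 11), giving 3 solutions mod 33.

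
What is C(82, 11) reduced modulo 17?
7

Using Lucas' theorem:
Write n=82 and k=11 in base 17:
n in base 17: [4, 14]
k in base 17: [0, 11]
C(82,11) mod 17 = ∏ C(n_i, k_i) mod 17
Digit binomials (mod 17): C(4,0) = 1; C(14,11) = 364 ≡ 7
Product: 1 × 7 = 7 ≡ 7 (mod 17)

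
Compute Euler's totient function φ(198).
60

198 = 2 × 3^2 × 11
φ(n) = n × ∏(1 - 1/p) for each prime p dividing n
φ(198) = 198 × (1 - 1/2) × (1 - 1/3) × (1 - 1/11) = 60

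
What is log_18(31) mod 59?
47

Baby-step giant-step with step n = ⌈√59⌉ = 8.
Baby steps 18^j mod 59 (j:value) for j=0..7: 0:1, 1:18, 2:29, 3:50, 4:15, 5:34, 6:22, 7:42.
Giant-step multiplier: 18^(-8) ≡ 18^(58-8) = 18^50 ≡ 16 (mod 59).
Giant steps γ_i = 31·16^i mod 59: γ_0=31, γ_1=24, γ_2=30, γ_3=8, γ_4=10, γ_5=42 (in table at j=7).
x = i·n + j = 5·8 + 7 = 47.
Check: 18^47 ≡ 31 (mod 59).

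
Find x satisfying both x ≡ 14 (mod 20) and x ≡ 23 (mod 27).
374

Using Chinese Remainder Theorem:
M = 20 × 27 = 540
M1 = 27, M2 = 20
y1 = 27^(-1) mod 20 = 3
y2 = 20^(-1) mod 27 = 23
x = (14×27×3 + 23×20×23) mod 540 = 374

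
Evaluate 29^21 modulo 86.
85

Repeated squaring. Binary of 21 = 10101.
29^1 ≡ 29 (mod 86); 29^2 ≡ 67 (mod 86); 29^4 ≡ 17 (mod 86); 29^8 ≡ 31 (mod 86); 29^16 ≡ 15 (mod 86)
29^21 = 29^1 × 29^4 × 29^16 ≡ 85 (mod 86)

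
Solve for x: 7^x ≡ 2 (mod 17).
10

Baby-step giant-step with step n = ⌈√17⌉ = 5.
Baby steps 7^j mod 17 (j:value) for j=0..4: 0:1, 1:7, 2:15, 3:3, 4:4.
Giant-step multiplier: 7^(-5) ≡ 7^(16-5) = 7^11 ≡ 14 (mod 17).
Giant steps γ_i = 2·14^i mod 17: γ_0=2, γ_1=11, γ_2=1 (in table at j=0).
x = i·n + j = 2·5 + 0 = 10.
Check: 7^10 ≡ 2 (mod 17).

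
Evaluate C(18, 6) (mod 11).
7

Using Lucas' theorem:
Write n=18 and k=6 in base 11:
n in base 11: [1, 7]
k in base 11: [0, 6]
C(18,6) mod 11 = ∏ C(n_i, k_i) mod 11
Digit binomials (mod 11): C(1,0) = 1; C(7,6) = 7
Product: 1 × 7 = 7 ≡ 7 (mod 11)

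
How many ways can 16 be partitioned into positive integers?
231

p(n) counts ways to write n as a sum of positive integers (order ignored).
Euler's pentagonal recurrence: p(k) = p(k-1) + p(k-2) - p(k-5) - p(k-7) + p(k-12) + p(k-15) - ... (offsets j(3j∓1)/2, signs ++--, p(0)=1, p(<0)=0).
DP table for k = 0..15: p(0)=1, p(1)=1, p(2)=2, p(3)=3, p(4)=5, p(5)=7, p(6)=11, p(7)=15, p(8)=22, p(9)=30, p(10)=42, p(11)=56, p(12)=77, p(13)=101, p(14)=135, p(15)=176.
Final step: p(16) = p(15) + p(14) - p(11) - p(9) + p(4) + p(1)
= 176 + 135 - 56 - 30 + 5 + 1
= 231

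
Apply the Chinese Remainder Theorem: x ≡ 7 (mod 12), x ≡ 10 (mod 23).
79

Using Chinese Remainder Theorem:
M = 12 × 23 = 276
M1 = 23, M2 = 12
y1 = 23^(-1) mod 12 = 11
y2 = 12^(-1) mod 23 = 2
x = (7×23×11 + 10×12×2) mod 276 = 79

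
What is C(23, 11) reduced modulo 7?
0

Using Lucas' theorem:
Write n=23 and k=11 in base 7:
n in base 7: [3, 2]
k in base 7: [1, 4]
C(23,11) mod 7 = ∏ C(n_i, k_i) mod 7
Digit binomials (mod 7): C(3,1) = 3; C(2,4) = 0 (k_i > n_i)
Product: 3 × 0 = 0 ≡ 0 (mod 7)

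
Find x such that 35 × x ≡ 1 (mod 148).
55

gcd(35, 148) = 1, so the inverse exists.
Extended Euclidean algorithm on (148, 35):
148 = 4 × 35 + 8  ⟹  8 = (1)·148 + (-4)·35
35 = 4 × 8 + 3  ⟹  3 = (-4)·148 + (17)·35
8 = 2 × 3 + 2  ⟹  2 = (9)·148 + (-38)·35
3 = 1 × 2 + 1  ⟹  1 = (-13)·148 + (55)·35
So (55)·35 ≡ 1 (mod 148), i.e. 35^(-1) ≡ 55 (mod 148).
Check: 35 × 55 = 1925 ≡ 1 (mod 148)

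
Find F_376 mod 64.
43

Matrix identity: Q^n = [[F_(n+1), F_n], [F_n, F_(n-1)]] with Q = [[1,1],[1,0]].
n = 376 = 101111000₂. Square-and-multiply, entries mod 64:
Q^1 = [[1,1],[1,0]]
Q^2 = (Q^1)² = [[2,1],[1,1]]
Q^5 = (Q^2)²·Q = [[8,5],[5,3]]
Q^11 = (Q^5)²·Q = [[16,25],[25,55]]
Q^23 = (Q^11)²·Q = [[32,49],[49,47]]
Q^47 = (Q^23)²·Q = [[0,33],[33,31]]
Q^94 = (Q^47)² = [[1,63],[63,2]]
Q^188 = (Q^94)² = [[2,61],[61,5]]
Q^376 = (Q^188)² = [[13,43],[43,34]]
F_376 mod 64 = Q^376[0][1] = 43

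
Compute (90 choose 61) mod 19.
14

Using Lucas' theorem:
Write n=90 and k=61 in base 19:
n in base 19: [4, 14]
k in base 19: [3, 4]
C(90,61) mod 19 = ∏ C(n_i, k_i) mod 19
Digit binomials (mod 19): C(4,3) = 4; C(14,4) = 1001 ≡ 13
Product: 4 × 13 = 52 ≡ 14 (mod 19)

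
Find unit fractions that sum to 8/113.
1/15 + 1/243 + 1/68648 + 1/9425027160

Greedy algorithm:
8/113: ceiling(113/8) = 15, use 1/15
7/1695: ceiling(1695/7) = 243, use 1/243
2/137295: ceiling(137295/2) = 68648, use 1/68648
1/9425027160: ceiling(9425027160/1) = 9425027160, use 1/9425027160
Result: 8/113 = 1/15 + 1/243 + 1/68648 + 1/9425027160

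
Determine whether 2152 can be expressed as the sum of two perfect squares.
6² + 46² (a=6, b=46)

Factorization: 2152 = 2^3 × 269
By Fermat: n is sum of two squares iff every prime p ≡ 3 (mod 4) appears to even power.
All primes ≡ 3 (mod 4) appear to even power.
Search a = 0, 1, 2, … for 2152 - a² a perfect square: first hit at a = 6: 2152 - 36 = 2116 = 46².
2152 = 6² + 46² = 36 + 2116 ✓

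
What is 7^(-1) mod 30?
13

gcd(7, 30) = 1, so the inverse exists.
Extended Euclidean algorithm on (30, 7):
30 = 4 × 7 + 2  ⟹  2 = (1)·30 + (-4)·7
7 = 3 × 2 + 1  ⟹  1 = (-3)·30 + (13)·7
So (13)·7 ≡ 1 (mod 30), i.e. 7^(-1) ≡ 13 (mod 30).
Check: 7 × 13 = 91 ≡ 1 (mod 30)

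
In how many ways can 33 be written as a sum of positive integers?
10143

p(n) counts ways to write n as a sum of positive integers (order ignored).
Euler's pentagonal recurrence: p(k) = p(k-1) + p(k-2) - p(k-5) - p(k-7) + p(k-12) + p(k-15) - ... (offsets j(3j∓1)/2, signs ++--, p(0)=1, p(<0)=0).
DP table for k = 0..32: p(0)=1, p(1)=1, p(2)=2, p(3)=3, p(4)=5, p(5)=7, p(6)=11, p(7)=15, p(8)=22, p(9)=30, p(10)=42, p(11)=56, p(12)=77, p(13)=101, p(14)=135, p(15)=176, p(16)=231, p(17)=297, p(18)=385, p(19)=490, p(20)=627, p(21)=792, p(22)=1002, p(23)=1255, p(24)=1575, p(25)=1958, p(26)=2436, p(27)=3010, p(28)=3718, p(29)=4565, p(30)=5604, p(31)=6842, p(32)=8349.
Final step: p(33) = p(32) + p(31) - p(28) - p(26) + p(21) + p(18) - p(11) - p(7)
= 8349 + 6842 - 3718 - 2436 + 792 + 385 - 56 - 15
= 10143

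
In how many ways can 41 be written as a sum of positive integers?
44583

p(n) counts ways to write n as a sum of positive integers (order ignored).
Euler's pentagonal recurrence: p(k) = p(k-1) + p(k-2) - p(k-5) - p(k-7) + p(k-12) + p(k-15) - ... (offsets j(3j∓1)/2, signs ++--, p(0)=1, p(<0)=0).
DP table for k = 0..40: p(0)=1, p(1)=1, p(2)=2, p(3)=3, p(4)=5, p(5)=7, p(6)=11, p(7)=15, p(8)=22, p(9)=30, p(10)=42, p(11)=56, p(12)=77, p(13)=101, p(14)=135, p(15)=176, p(16)=231, p(17)=297, p(18)=385, p(19)=490, p(20)=627, p(21)=792, p(22)=1002, p(23)=1255, p(24)=1575, p(25)=1958, p(26)=2436, p(27)=3010, p(28)=3718, p(29)=4565, p(30)=5604, p(31)=6842, p(32)=8349, p(33)=10143, p(34)=12310, p(35)=14883, p(36)=17977, p(37)=21637, p(38)=26015, p(39)=31185, p(40)=37338.
Final step: p(41) = p(40) + p(39) - p(36) - p(34) + p(29) + p(26) - p(19) - p(15) + p(6) + p(1)
= 37338 + 31185 - 17977 - 12310 + 4565 + 2436 - 490 - 176 + 11 + 1
= 44583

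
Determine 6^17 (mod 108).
0

Repeated squaring. Binary of 17 = 10001.
6^1 ≡ 6 (mod 108); 6^2 ≡ 36 (mod 108); 6^4 ≡ 0 (mod 108); 6^8 ≡ 0 (mod 108); 6^16 ≡ 0 (mod 108)
6^17 = 6^1 × 6^16 ≡ 0 (mod 108)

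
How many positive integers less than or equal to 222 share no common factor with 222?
72

222 = 2 × 3 × 37
φ(n) = n × ∏(1 - 1/p) for each prime p dividing n
φ(222) = 222 × (1 - 1/2) × (1 - 1/3) × (1 - 1/37) = 72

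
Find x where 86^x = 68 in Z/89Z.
38

Baby-step giant-step with step n = ⌈√89⌉ = 10.
Baby steps 86^j mod 89 (j:value) for j=0..9: 0:1, 1:86, 2:9, 3:62, 4:81, 5:24, 6:17, 7:38, 8:64, 9:75.
Giant-step multiplier: 86^(-10) ≡ 86^(88-10) = 86^78 ≡ 53 (mod 89).
Giant steps γ_i = 68·53^i mod 89: γ_0=68, γ_1=44, γ_2=18, γ_3=64 (in table at j=8).
x = i·n + j = 3·10 + 8 = 38.
Check: 86^38 ≡ 68 (mod 89).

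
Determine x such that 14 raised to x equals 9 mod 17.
2

Baby-step giant-step with step n = ⌈√17⌉ = 5.
Baby steps 14^j mod 17 (j:value) for j=0..4: 0:1, 1:14, 2:9, 3:7, 4:13.
h = 9 is already in the table at j=2, so x = 2.
Check: 14^2 ≡ 9 (mod 17).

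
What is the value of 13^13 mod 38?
15

Repeated squaring. Binary of 13 = 1101.
13^1 ≡ 13 (mod 38); 13^2 ≡ 17 (mod 38); 13^4 ≡ 23 (mod 38); 13^8 ≡ 35 (mod 38)
13^13 = 13^1 × 13^4 × 13^8 ≡ 15 (mod 38)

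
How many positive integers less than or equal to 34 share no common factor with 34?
16

34 = 2 × 17
φ(n) = n × ∏(1 - 1/p) for each prime p dividing n
φ(34) = 34 × (1 - 1/2) × (1 - 1/17) = 16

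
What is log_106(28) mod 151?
93

Baby-step giant-step with step n = ⌈√151⌉ = 13.
Baby steps 106^j mod 151 (j:value) for j=0..12: 0:1, 1:106, 2:62, 3:79, 4:69, 5:66, 6:50, 7:15, 8:80, 9:24, 10:128, 11:129, 12:84.
Giant-step multiplier: 106^(-13) ≡ 106^(150-13) = 106^137 ≡ 30 (mod 151).
Giant steps γ_i = 28·30^i mod 151: γ_0=28, γ_1=85, γ_2=134, γ_3=94, γ_4=102, γ_5=40, γ_6=143, γ_7=62 (in table at j=2).
x = i·n + j = 7·13 + 2 = 93.
Check: 106^93 ≡ 28 (mod 151).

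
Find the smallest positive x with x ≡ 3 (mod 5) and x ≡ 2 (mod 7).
23

Using Chinese Remainder Theorem:
M = 5 × 7 = 35
M1 = 7, M2 = 5
y1 = 7^(-1) mod 5 = 3
y2 = 5^(-1) mod 7 = 3
x = (3×7×3 + 2×5×3) mod 35 = 23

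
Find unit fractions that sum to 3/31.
1/11 + 1/171 + 1/58311

Greedy algorithm:
3/31: ceiling(31/3) = 11, use 1/11
2/341: ceiling(341/2) = 171, use 1/171
1/58311: ceiling(58311/1) = 58311, use 1/58311
Result: 3/31 = 1/11 + 1/171 + 1/58311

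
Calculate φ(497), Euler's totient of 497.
420

497 = 7 × 71
φ(n) = n × ∏(1 - 1/p) for each prime p dividing n
φ(497) = 497 × (1 - 1/7) × (1 - 1/71) = 420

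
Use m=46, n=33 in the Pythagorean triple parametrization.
(1027, 3036, 3205)

Euclid's formula: a = m² - n², b = 2mn, c = m² + n²
m = 46, n = 33
a = 46² - 33² = 2116 - 1089 = 1027
b = 2 × 46 × 33 = 3036
c = 46² + 33² = 2116 + 1089 = 3205
Verification: 1027² + 3036² = 1054729 + 9217296 = 10272025 = 3205² ✓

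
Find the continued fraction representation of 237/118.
[2; 118]

Euclidean algorithm steps:
237 = 2 × 118 + 1
118 = 118 × 1 + 0
Continued fraction: [2; 118]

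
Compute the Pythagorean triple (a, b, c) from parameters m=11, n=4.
(105, 88, 137)

Euclid's formula: a = m² - n², b = 2mn, c = m² + n²
m = 11, n = 4
a = 11² - 4² = 121 - 16 = 105
b = 2 × 11 × 4 = 88
c = 11² + 4² = 121 + 16 = 137
Verification: 105² + 88² = 11025 + 7744 = 18769 = 137² ✓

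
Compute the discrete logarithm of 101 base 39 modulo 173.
151

Baby-step giant-step with step n = ⌈√173⌉ = 14.
Baby steps 39^j mod 173 (j:value) for j=0..13: 0:1, 1:39, 2:137, 3:153, 4:85, 5:28, 6:54, 7:30, 8:132, 9:131, 10:92, 11:128, 12:148, 13:63.
Giant-step multiplier: 39^(-14) ≡ 39^(172-14) = 39^158 ≡ 89 (mod 173).
Giant steps γ_i = 101·89^i mod 173: γ_0=101, γ_1=166, γ_2=69, γ_3=86, γ_4=42, γ_5=105, γ_6=3, γ_7=94, γ_8=62, γ_9=155, γ_10=128 (in table at j=11).
x = i·n + j = 10·14 + 11 = 151.
Check: 39^151 ≡ 101 (mod 173).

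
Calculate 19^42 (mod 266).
57

Repeated squaring. Binary of 42 = 101010.
19^1 ≡ 19 (mod 266); 19^2 ≡ 95 (mod 266); 19^4 ≡ 247 (mod 266); 19^8 ≡ 95 (mod 266); 19^16 ≡ 247 (mod 266); 19^32 ≡ 95 (mod 266)
19^42 = 19^2 × 19^8 × 19^32 ≡ 57 (mod 266)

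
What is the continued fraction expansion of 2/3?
[0; 1, 2]

Euclidean algorithm steps:
2 = 0 × 3 + 2
3 = 1 × 2 + 1
2 = 2 × 1 + 0
Continued fraction: [0; 1, 2]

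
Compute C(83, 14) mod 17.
15

Using Lucas' theorem:
Write n=83 and k=14 in base 17:
n in base 17: [4, 15]
k in base 17: [0, 14]
C(83,14) mod 17 = ∏ C(n_i, k_i) mod 17
Digit binomials (mod 17): C(4,0) = 1; C(15,14) = 15
Product: 1 × 15 = 15 ≡ 15 (mod 17)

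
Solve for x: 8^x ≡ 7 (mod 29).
4

Baby-step giant-step with step n = ⌈√29⌉ = 6.
Baby steps 8^j mod 29 (j:value) for j=0..5: 0:1, 1:8, 2:6, 3:19, 4:7, 5:27.
h = 7 is already in the table at j=4, so x = 4.
Check: 8^4 ≡ 7 (mod 29).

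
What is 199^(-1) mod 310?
229

gcd(199, 310) = 1, so the inverse exists.
Extended Euclidean algorithm on (310, 199):
310 = 1 × 199 + 111  ⟹  111 = (1)·310 + (-1)·199
199 = 1 × 111 + 88  ⟹  88 = (-1)·310 + (2)·199
111 = 1 × 88 + 23  ⟹  23 = (2)·310 + (-3)·199
88 = 3 × 23 + 19  ⟹  19 = (-7)·310 + (11)·199
23 = 1 × 19 + 4  ⟹  4 = (9)·310 + (-14)·199
19 = 4 × 4 + 3  ⟹  3 = (-43)·310 + (67)·199
4 = 1 × 3 + 1  ⟹  1 = (52)·310 + (-81)·199
So (-81)·199 ≡ 1 (mod 310), i.e. 199^(-1) ≡ -81 ≡ 229 (mod 310).
Check: 199 × 229 = 45571 ≡ 1 (mod 310)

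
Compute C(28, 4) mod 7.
0

Using Lucas' theorem:
Write n=28 and k=4 in base 7:
n in base 7: [4, 0]
k in base 7: [0, 4]
C(28,4) mod 7 = ∏ C(n_i, k_i) mod 7
Digit binomials (mod 7): C(4,0) = 1; C(0,4) = 0 (k_i > n_i)
Product: 1 × 0 = 0 ≡ 0 (mod 7)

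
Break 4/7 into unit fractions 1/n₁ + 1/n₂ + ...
1/2 + 1/14

Greedy algorithm:
4/7: ceiling(7/4) = 2, use 1/2
1/14: ceiling(14/1) = 14, use 1/14
Result: 4/7 = 1/2 + 1/14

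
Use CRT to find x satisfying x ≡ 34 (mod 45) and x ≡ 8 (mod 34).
484

Using Chinese Remainder Theorem:
M = 45 × 34 = 1530
M1 = 34, M2 = 45
y1 = 34^(-1) mod 45 = 4
y2 = 45^(-1) mod 34 = 31
x = (34×34×4 + 8×45×31) mod 1530 = 484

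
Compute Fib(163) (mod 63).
23

Matrix identity: Q^n = [[F_(n+1), F_n], [F_n, F_(n-1)]] with Q = [[1,1],[1,0]].
n = 163 = 10100011₂. Square-and-multiply, entries mod 63:
Q^1 = [[1,1],[1,0]]
Q^2 = (Q^1)² = [[2,1],[1,1]]
Q^5 = (Q^2)²·Q = [[8,5],[5,3]]
Q^10 = (Q^5)² = [[26,55],[55,34]]
Q^20 = (Q^10)² = [[47,24],[24,23]]
Q^40 = (Q^20)² = [[13,42],[42,34]]
Q^81 = (Q^40)²·Q = [[1,43],[43,21]]
Q^163 = (Q^81)²·Q = [[24,23],[23,1]]
F_163 mod 63 = Q^163[0][1] = 23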